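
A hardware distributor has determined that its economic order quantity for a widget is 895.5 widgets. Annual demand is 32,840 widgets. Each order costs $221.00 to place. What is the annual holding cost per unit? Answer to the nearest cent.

Invert the EOQ relation Q*² = 2DS/H.
From Q* = √(2DS/H): H = 2DS / Q*² = 2 × 32,840 × 221 / 895.5² = 18.1007.

H ≈ $18.10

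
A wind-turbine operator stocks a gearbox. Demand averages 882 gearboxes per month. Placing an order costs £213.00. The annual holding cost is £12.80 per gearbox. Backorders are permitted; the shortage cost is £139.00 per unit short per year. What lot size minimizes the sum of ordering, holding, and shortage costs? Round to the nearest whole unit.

Q* ≈ 620 gearboxes

Annual demand D = 882 × 12 = 10,584.
With planned backorders, Q* = √(2DS/H) · √((H+B)/B).
√(2DS/H) = √(2 × 10,584 × 213 / 12.8) = 593.505.
√((H+B)/B) = √((12.8+139)/139) = 1.0450.
Q* ≈ 620.231.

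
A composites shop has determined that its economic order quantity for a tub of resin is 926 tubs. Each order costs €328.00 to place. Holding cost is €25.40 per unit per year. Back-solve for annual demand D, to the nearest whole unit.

D ≈ 33,201 tubs per year

Invert the EOQ relation Q*² = 2DS/H.
From Q* = √(2DS/H): D = Q*²H / (2S) = 926² × 25.4 / (2 × 328) = 33201.052.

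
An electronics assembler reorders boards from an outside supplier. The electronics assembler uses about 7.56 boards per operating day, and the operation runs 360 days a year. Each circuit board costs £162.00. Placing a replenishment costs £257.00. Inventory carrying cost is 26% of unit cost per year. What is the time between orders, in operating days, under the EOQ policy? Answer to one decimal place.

Annual demand D = 7.56 × 360 = 2,721.6.
Holding cost H = 0.26 × £162.00 = £42.1200 per unit per year.
EOQ = √(2DS/H) = √(2 × 2,721.6 × 257 / 42.12) ≈ 182.24.
Cycle time = Q*/D × 360 = 182.24 / 2,721.6 × 360 ≈ 24.106 days.

T ≈ 24.1 days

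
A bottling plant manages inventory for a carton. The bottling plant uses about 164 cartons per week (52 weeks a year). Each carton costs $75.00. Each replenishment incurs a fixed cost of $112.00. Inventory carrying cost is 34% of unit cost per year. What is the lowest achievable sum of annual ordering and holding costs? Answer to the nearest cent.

Annual demand D = 164 × 52 = 8,528.
Holding cost H = 0.34 × $75.00 = $25.5000 per unit per year.
The optimal lot size = √(2DS/H) = √(2 × 8,528 × 112 / 25.5) ≈ 273.70.
At Q*, ordering cost (D/Q*)S equals holding cost (Q*/2)H, each = √(DSH/2).
Minimum total = √(2DSH) = √(2 × 8,528 × 112 × 25.5) ≈ 6979.394.

TC* ≈ $6,979.39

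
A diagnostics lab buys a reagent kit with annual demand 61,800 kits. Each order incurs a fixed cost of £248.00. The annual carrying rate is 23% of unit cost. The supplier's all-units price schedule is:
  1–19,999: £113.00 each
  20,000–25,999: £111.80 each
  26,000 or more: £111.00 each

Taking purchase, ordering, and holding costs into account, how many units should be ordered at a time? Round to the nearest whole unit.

Q* ≈ 1,086 kits

Holding cost per unit per year at price C is H = 0.23·C.
For each price level, check whether its EOQ is feasible; otherwise the best quantity at that price is the breakpoint.
EOQ at £113.00 = 1086.0 (feasible in tier 1): TC = 61,800×£113.00 + (61,800/1086.0)×248 + (1086.0/2)×0.23×£113.00 = £7,011,625.28.
EOQ at £111.80 = 1091.8 < 20000, so use break Q=20000: TC = 61,800×£111.80 + (61,800/20000.0)×248 + (20000.0/2)×0.23×£111.80 = £7,167,146.32.
EOQ at £111.00 = 1095.7 < 26000, so use break Q=26000: TC = 61,800×£111.00 + (61,800/26000.0)×248 + (26000.0/2)×0.23×£111.00 = £7,192,279.48.
Lowest total cost is £7,011,625.28 at Q = 1086.0.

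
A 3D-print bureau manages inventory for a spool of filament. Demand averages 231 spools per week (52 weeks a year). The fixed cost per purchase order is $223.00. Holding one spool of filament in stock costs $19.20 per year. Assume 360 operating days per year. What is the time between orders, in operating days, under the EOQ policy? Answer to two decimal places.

T ≈ 15.83 days

Annual demand D = 231 × 52 = 12,012.
EOQ = √(2DS/H) = √(2 × 12,012 × 223 / 19.2) ≈ 528.23.
Cycle time = Q*/D × 360 = 528.23 / 12,012 × 360 ≈ 15.831 days.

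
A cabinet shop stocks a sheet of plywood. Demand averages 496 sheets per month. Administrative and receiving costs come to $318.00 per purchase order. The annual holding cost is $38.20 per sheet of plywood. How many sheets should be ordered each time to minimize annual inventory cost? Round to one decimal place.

Annual demand D = 496 × 12 = 5,952.
EOQ = √(2DS / H) = √(2 × 5,952 × 318 / 38.2).
= √(3,785,472 / 38.2) = √99,096.1257 ≈ 314.795.

Q* ≈ 314.8 sheets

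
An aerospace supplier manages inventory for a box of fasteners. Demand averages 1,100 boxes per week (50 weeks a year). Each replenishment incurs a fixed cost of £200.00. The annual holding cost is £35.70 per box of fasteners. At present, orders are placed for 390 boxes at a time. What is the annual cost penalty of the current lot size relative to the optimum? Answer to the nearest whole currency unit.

Annual demand D = 1,100 × 50 = 55,000.
EOQ = √(2DS/H) = √(2 × 55,000 × 200 / 35.7) ≈ 785.01.
Cost at Q* = (D/Q*)S + (Q*/2)H = √(2DSH) ≈ £28,024.99.
Cost at Q = 390: (55,000/390)×200 + (390/2)×35.7 = £28,205.13 + £6,961.50 = £35,166.63.
Excess = £35,166.63 − £28,024.99 = £7,141.64.

Extra cost ≈ £7,142 per year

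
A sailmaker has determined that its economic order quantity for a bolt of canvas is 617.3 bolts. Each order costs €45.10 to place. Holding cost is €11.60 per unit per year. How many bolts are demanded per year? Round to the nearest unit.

Invert the EOQ relation Q*² = 2DS/H.
From Q* = √(2DS/H): D = Q*²H / (2S) = 617.3² × 11.6 / (2 × 45.1) = 49005.408.

D ≈ 49,005 bolts per year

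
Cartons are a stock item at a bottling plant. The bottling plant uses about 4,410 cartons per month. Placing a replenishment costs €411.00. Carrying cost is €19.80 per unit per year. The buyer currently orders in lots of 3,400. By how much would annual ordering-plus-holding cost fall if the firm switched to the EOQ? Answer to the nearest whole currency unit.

Extra cost ≈ €10,709 per year

Annual demand D = 4,410 × 12 = 52,920.
EOQ = √(2DS/H) = √(2 × 52,920 × 411 / 19.8) ≈ 1482.22.
Cost at Q* = (D/Q*)S + (Q*/2)H = √(2DSH) ≈ €29,347.99.
Cost at Q = 3,400: (52,920/3,400)×411 + (3,400/2)×19.8 = €6,397.09 + €33,660.00 = €40,057.09.
Excess = €40,057.09 − €29,347.99 = €10,709.10.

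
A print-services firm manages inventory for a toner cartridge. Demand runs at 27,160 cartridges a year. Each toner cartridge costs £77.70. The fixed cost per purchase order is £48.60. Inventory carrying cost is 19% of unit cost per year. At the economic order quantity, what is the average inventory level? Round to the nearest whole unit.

Holding cost H = 0.19 × £77.70 = £14.7630 per unit per year.
Q* = √(2DS/H) = √(2 × 27,160 × 48.6 / 14.763) ≈ 422.87.
Average inventory = Q*/2 ≈ 422.87 / 2 = 211.437.

Average inventory ≈ 211 cartridges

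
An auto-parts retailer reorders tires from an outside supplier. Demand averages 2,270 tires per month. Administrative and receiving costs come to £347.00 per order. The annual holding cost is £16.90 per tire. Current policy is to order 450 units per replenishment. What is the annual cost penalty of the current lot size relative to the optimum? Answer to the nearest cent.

Extra cost ≈ £6,933.37 per year

Annual demand D = 2,270 × 12 = 27,240.
EOQ = √(2DS/H) = √(2 × 27,240 × 347 / 16.9) ≈ 1057.65.
Cost at Q* = (D/Q*)S + (Q*/2)H = √(2DSH) ≈ £17,874.20.
Cost at Q = 450: (27,240/450)×347 + (450/2)×16.9 = £21,005.07 + £3,802.50 = £24,807.57.
Excess = £24,807.57 − £17,874.20 = £6,933.37.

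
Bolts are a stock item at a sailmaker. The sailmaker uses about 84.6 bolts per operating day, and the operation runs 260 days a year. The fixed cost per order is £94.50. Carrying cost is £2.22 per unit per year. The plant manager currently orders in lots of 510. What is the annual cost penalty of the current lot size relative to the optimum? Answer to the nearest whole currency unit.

Extra cost ≈ £1,604 per year

Annual demand D = 84.6 × 260 = 21,996.
EOQ = √(2DS/H) = √(2 × 21,996 × 94.5 / 2.22) ≈ 1368.44.
Cost at Q* = (D/Q*)S + (Q*/2)H = √(2DSH) ≈ £3,037.94.
Cost at Q = 510: (21,996/510)×94.5 + (510/2)×2.22 = £4,075.73 + £566.10 = £4,641.83.
Excess = £4,641.83 − £3,037.94 = £1,603.89.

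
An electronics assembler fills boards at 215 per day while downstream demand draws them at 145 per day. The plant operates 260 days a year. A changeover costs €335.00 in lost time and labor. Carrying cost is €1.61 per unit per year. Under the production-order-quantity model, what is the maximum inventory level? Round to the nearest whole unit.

I_max ≈ 2,260 boards

Annual demand D = 145 × 260 = 37,700.
Production build-up factor (1 − d/p) = 1 − 145/215 = 0.3256.
Q* = √(2DS / (H(1 − d/p))) = √(2 × 37,700 × 335 / (1.61 × 0.3256)).
= √(25,259,000 / 0.5242) ≈ 6941.692.
Maximum inventory = Q*(1 − d/p) = 6941.692 × 0.3256 ≈ 2260.086.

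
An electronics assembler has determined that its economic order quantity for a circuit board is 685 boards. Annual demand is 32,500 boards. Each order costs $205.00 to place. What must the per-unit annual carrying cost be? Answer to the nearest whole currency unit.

Squaring Q* = √(2DS/H) gives Q*² = 2DS/H.
From Q* = √(2DS/H): H = 2DS / Q*² = 2 × 32,500 × 205 / 685² = 28.3979.

H ≈ $28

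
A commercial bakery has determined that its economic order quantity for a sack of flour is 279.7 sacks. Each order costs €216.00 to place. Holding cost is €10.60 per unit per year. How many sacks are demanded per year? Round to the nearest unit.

The basic EOQ model gives Q* = √(2DS/H); rearrange for the unknown.
From Q* = √(2DS/H): D = Q*²H / (2S) = 279.7² × 10.6 / (2 × 216) = 1919.584.

D ≈ 1,920 sacks per year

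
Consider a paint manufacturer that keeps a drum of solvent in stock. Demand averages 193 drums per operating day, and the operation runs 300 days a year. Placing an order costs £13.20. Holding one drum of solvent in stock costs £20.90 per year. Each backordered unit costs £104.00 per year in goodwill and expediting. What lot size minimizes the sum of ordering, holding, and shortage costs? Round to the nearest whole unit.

Annual demand D = 193 × 300 = 57,900.
With planned backorders, Q* = √(2DS/H) · √((H+B)/B).
√(2DS/H) = √(2 × 57,900 × 13.2 / 20.9) = 270.438.
√((H+B)/B) = √((20.9+104)/104) = 1.0959.
Q* ≈ 296.369.

Q* ≈ 296 drums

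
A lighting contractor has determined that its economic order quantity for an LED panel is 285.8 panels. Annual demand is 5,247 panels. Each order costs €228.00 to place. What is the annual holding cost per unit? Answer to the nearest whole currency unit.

H ≈ €29

Squaring Q* = √(2DS/H) gives Q*² = 2DS/H.
From Q* = √(2DS/H): H = 2DS / Q*² = 2 × 5,247 × 228 / 285.8² = 29.2922.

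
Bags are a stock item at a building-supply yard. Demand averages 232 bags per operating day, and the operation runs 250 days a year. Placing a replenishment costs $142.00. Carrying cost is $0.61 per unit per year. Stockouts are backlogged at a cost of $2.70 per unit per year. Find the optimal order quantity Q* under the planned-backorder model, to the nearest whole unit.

Q* ≈ 5,754 bags

Annual demand D = 232 × 250 = 58,000.
With planned backorders, Q* = √(2DS/H) · √((H+B)/B).
√(2DS/H) = √(2 × 58,000 × 142 / 0.61) = 5196.468.
√((H+B)/B) = √((0.61+2.7)/2.7) = 1.1072.
Q* ≈ 5753.609.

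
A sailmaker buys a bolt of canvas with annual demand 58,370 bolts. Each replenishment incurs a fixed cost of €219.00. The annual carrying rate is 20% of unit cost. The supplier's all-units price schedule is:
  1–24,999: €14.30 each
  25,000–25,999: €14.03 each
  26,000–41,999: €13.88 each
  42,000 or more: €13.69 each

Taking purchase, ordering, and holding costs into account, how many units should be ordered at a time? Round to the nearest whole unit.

Q* ≈ 2,990 bolts

Holding cost per unit per year at price C is H = 0.20·C.
For each price level, check whether its EOQ is feasible; otherwise the best quantity at that price is the breakpoint.
EOQ at €14.30 = 2989.8 (feasible in tier 1): TC = 58,370×€14.30 + (58,370/2989.8)×219 + (2989.8/2)×0.20×€14.30 = €843,241.96.
EOQ at €14.03 = 3018.5 < 25000, so use break Q=25000: TC = 58,370×€14.03 + (58,370/25000.0)×219 + (25000.0/2)×0.20×€14.03 = €854,517.42.
EOQ at €13.88 = 3034.7 < 26000, so use break Q=26000: TC = 58,370×€13.88 + (58,370/26000.0)×219 + (26000.0/2)×0.20×€13.88 = €846,755.26.
EOQ at €13.69 = 3055.7 < 42000, so use break Q=42000: TC = 58,370×€13.69 + (58,370/42000.0)×219 + (42000.0/2)×0.20×€13.69 = €856,887.66.
Lowest total cost is €843,241.96 at Q = 2989.8.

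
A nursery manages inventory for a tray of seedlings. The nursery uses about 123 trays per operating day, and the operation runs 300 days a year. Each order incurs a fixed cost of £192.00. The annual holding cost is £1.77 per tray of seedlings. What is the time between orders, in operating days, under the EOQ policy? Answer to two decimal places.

Annual demand D = 123 × 300 = 36,900.
EOQ = √(2DS/H) = √(2 × 36,900 × 192 / 1.77) ≈ 2829.39.
Cycle time = Q*/D × 300 = 2829.39 / 36,900 × 300 ≈ 23.003 days.

T ≈ 23.00 days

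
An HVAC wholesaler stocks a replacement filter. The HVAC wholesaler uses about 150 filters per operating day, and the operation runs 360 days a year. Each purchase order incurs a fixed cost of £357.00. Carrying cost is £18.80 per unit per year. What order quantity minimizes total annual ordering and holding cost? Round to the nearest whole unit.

Annual demand D = 150 × 360 = 54,000.
EOQ = √(2DS / H) = √(2 × 54,000 × 357 / 18.8).
= √(38,556,000 / 18.8) = √2,050,851.0638 ≈ 1432.079.

Q* ≈ 1,432 filters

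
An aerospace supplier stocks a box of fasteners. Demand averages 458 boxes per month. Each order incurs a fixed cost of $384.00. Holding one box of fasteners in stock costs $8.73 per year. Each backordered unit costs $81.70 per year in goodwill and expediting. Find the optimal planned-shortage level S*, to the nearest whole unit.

Annual demand D = 458 × 12 = 5,496.
With planned backorders, Q* = √(2DS/H) · √((H+B)/B).
√(2DS/H) = √(2 × 5,496 × 384 / 8.73) = 695.339.
√((H+B)/B) = √((8.73+81.7)/81.7) = 1.0521.
Q* ≈ 731.547.
S* = Q* · H/(H+B) = 731.547 × 8.73/90.43 ≈ 70.623.

S* ≈ 71 boxes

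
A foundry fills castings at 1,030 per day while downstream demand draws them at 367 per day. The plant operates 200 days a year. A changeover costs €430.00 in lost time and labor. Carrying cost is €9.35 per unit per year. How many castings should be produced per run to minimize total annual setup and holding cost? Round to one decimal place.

Q* ≈ 3,238.6 castings

Annual demand D = 367 × 200 = 73,400.
Production build-up factor (1 − d/p) = 1 − 367/1,030 = 0.6437.
Q* = √(2DS / (H(1 − d/p))) = √(2 × 73,400 × 430 / (9.35 × 0.6437)).
= √(63,124,000 / 6.0185) ≈ 3238.570.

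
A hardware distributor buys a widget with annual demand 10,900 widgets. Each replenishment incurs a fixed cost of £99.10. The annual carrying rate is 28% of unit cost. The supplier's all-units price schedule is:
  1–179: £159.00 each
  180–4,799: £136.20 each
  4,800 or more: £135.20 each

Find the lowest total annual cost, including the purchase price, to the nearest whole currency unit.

Holding cost per unit per year at price C is H = 0.28·C.
For each price level, check whether its EOQ is feasible; otherwise the best quantity at that price is the breakpoint.
Tier 1 (£159.00): EOQ = 220.3 exceeds tier's upper bound 179, so this tier is dominated.
EOQ at £136.20 = 238.0 (feasible in tier 2): TC = 10,900×£136.20 + (10,900/238.0)×99.1 + (238.0/2)×0.28×£136.20 = £1,493,656.80.
EOQ at £135.20 = 238.9 < 4800, so use break Q=4800: TC = 10,900×£135.20 + (10,900/4800.0)×99.1 + (4800.0/2)×0.28×£135.20 = £1,564,759.44.
Lowest total cost among the candidates is at Q = 238.0.

TC* ≈ £1,493,657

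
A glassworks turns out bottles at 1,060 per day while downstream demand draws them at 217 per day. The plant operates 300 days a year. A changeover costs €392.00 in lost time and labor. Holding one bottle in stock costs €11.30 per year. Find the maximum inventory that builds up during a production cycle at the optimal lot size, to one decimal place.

Annual demand D = 217 × 300 = 65,100.
Production build-up factor (1 − d/p) = 1 − 217/1,060 = 0.7953.
Q* = √(2DS / (H(1 − d/p))) = √(2 × 65,100 × 392 / (11.3 × 0.7953)).
= √(51,038,400 / 8.9867) ≈ 2383.134.
Maximum inventory = Q*(1 − d/p) = 2383.134 × 0.7953 ≈ 1895.266.

I_max ≈ 1,895.3 bottles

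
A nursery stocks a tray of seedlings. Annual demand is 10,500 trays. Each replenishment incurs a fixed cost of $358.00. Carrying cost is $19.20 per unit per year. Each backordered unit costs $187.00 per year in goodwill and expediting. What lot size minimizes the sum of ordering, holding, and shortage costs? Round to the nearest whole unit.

With planned backorders, Q* = √(2DS/H) · √((H+B)/B).
√(2DS/H) = √(2 × 10,500 × 358 / 19.2) = 625.750.
√((H+B)/B) = √((19.2+187)/187) = 1.0501.
Q* ≈ 657.089.

Q* ≈ 657 trays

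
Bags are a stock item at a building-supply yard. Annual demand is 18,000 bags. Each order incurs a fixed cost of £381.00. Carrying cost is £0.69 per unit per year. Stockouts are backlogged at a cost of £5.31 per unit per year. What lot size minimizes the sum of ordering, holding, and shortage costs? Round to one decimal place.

Q* ≈ 4,739.3 bags

With planned backorders, Q* = √(2DS/H) · √((H+B)/B).
√(2DS/H) = √(2 × 18,000 × 381 / 0.69) = 4458.504.
√((H+B)/B) = √((0.69+5.31)/5.31) = 1.0630.
Q* ≈ 4739.337.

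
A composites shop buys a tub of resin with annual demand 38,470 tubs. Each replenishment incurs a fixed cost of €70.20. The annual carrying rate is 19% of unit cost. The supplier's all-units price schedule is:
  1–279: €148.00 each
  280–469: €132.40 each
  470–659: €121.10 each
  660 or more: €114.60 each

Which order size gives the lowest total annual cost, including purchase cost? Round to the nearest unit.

Q* ≈ 660 tubs

Holding cost per unit per year at price C is H = 0.19·C.
For each price level, check whether its EOQ is feasible; otherwise the best quantity at that price is the breakpoint.
Tier 1 (€148.00): EOQ = 438.3 exceeds tier's upper bound 279, so this tier is dominated.
EOQ at €132.40 = 463.4 (feasible in tier 2): TC = 38,470×€132.40 + (38,470/463.4)×70.2 + (463.4/2)×0.19×€132.40 = €5,105,084.43.
EOQ at €121.10 = 484.5 (feasible in tier 3): TC = 38,470×€121.10 + (38,470/484.5)×70.2 + (484.5/2)×0.19×€121.10 = €4,669,864.91.
EOQ at €114.60 = 498.1 < 660, so use break Q=660: TC = 38,470×€114.60 + (38,470/660.0)×70.2 + (660.0/2)×0.19×€114.60 = €4,419,939.23.
Lowest total cost is €4,419,939.23 at Q = 660.0.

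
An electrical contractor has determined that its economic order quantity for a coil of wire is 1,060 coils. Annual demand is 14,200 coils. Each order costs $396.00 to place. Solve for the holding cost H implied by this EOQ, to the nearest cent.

H ≈ $10.01

Squaring Q* = √(2DS/H) gives Q*² = 2DS/H.
From Q* = √(2DS/H): H = 2DS / Q*² = 2 × 14,200 × 396 / 1,060² = 10.0093.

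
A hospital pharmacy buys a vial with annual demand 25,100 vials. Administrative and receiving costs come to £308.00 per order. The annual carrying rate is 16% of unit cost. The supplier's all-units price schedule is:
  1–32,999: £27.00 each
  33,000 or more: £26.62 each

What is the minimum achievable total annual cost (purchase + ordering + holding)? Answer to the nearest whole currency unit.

Holding cost per unit per year at price C is H = 0.16·C.
Evaluate total cost at each tier's feasible EOQ or, if the EOQ is below the tier, at the tier's minimum quantity.
EOQ at £27.00 = 1891.8 (feasible in tier 1): TC = 25,100×£27.00 + (25,100/1891.8)×308 + (1891.8/2)×0.16×£27.00 = £685,872.77.
EOQ at £26.62 = 1905.3 < 33000, so use break Q=33000: TC = 25,100×£26.62 + (25,100/33000.0)×308 + (33000.0/2)×0.16×£26.62 = £738,673.07.
Lowest total cost among the candidates is at Q = 1891.8.

TC* ≈ £685,873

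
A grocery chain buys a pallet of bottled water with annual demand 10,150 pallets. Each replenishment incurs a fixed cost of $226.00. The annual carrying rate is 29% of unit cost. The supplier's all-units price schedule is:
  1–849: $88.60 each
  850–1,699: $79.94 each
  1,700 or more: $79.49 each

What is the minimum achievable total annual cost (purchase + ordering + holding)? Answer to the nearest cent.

TC* ≈ $823,942.31

Holding cost per unit per year at price C is H = 0.29·C.
Candidates are each tier's EOQ (if it falls in that tier) and each price-break quantity.
EOQ at $88.60 = 422.6 (feasible in tier 1): TC = 10,150×$88.60 + (10,150/422.6)×226 + (422.6/2)×0.29×$88.60 = $910,147.21.
EOQ at $79.94 = 444.9 < 850, so use break Q=850: TC = 10,150×$79.94 + (10,150/850.0)×226 + (850.0/2)×0.29×$79.94 = $823,942.31.
EOQ at $79.49 = 446.1 < 1700, so use break Q=1700: TC = 10,150×$79.49 + (10,150/1700.0)×226 + (1700.0/2)×0.29×$79.49 = $827,767.14.
Lowest total cost among the candidates is at Q = 850.0.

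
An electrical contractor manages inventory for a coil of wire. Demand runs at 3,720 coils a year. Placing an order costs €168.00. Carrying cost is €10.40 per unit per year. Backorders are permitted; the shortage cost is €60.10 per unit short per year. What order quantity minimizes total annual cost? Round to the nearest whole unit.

With planned backorders, Q* = √(2DS/H) · √((H+B)/B).
√(2DS/H) = √(2 × 3,720 × 168 / 10.4) = 346.677.
√((H+B)/B) = √((10.4+60.1)/60.1) = 1.0831.
Q* ≈ 375.476.

Q* ≈ 375 coils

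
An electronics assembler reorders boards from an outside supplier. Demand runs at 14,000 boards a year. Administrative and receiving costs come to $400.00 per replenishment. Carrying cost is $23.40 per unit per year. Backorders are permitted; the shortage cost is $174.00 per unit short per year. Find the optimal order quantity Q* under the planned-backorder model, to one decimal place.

With planned backorders, Q* = √(2DS/H) · √((H+B)/B).
√(2DS/H) = √(2 × 14,000 × 400 / 23.4) = 691.833.
√((H+B)/B) = √((23.4+174)/174) = 1.0651.
Q* ≈ 736.886.

Q* ≈ 736.9 boards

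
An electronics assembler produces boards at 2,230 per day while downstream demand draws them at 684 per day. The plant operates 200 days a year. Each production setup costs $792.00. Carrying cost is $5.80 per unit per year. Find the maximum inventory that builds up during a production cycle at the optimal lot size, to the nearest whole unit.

I_max ≈ 5,089 boards

Annual demand D = 684 × 200 = 136,800.
Production build-up factor (1 − d/p) = 1 − 684/2,230 = 0.6933.
Q* = √(2DS / (H(1 − d/p))) = √(2 × 136,800 × 792 / (5.8 × 0.6933)).
= √(216,691,200 / 4.021) ≈ 7340.985.
Maximum inventory = Q*(1 − d/p) = 7340.985 × 0.6933 ≈ 5089.311.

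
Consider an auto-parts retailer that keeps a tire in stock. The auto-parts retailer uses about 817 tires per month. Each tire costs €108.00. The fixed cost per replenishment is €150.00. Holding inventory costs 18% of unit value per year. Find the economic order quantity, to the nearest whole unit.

Annual demand D = 817 × 12 = 9,804.
Holding cost H = 0.18 × €108.00 = €19.4400 per unit per year.
EOQ = √(2DS / H) = √(2 × 9,804 × 150 / 19.44).
= √(2,941,200 / 19.44) = √151,296.2963 ≈ 388.968.

Q* ≈ 389 tires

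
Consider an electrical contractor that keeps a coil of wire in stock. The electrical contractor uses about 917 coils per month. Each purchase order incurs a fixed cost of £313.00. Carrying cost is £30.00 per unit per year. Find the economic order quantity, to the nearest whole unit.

Q* ≈ 479 coils

Annual demand D = 917 × 12 = 11,004.
EOQ = √(2DS / H) = √(2 × 11,004 × 313 / 30).
= √(6,888,504 / 30) = √229,616.8 ≈ 479.183.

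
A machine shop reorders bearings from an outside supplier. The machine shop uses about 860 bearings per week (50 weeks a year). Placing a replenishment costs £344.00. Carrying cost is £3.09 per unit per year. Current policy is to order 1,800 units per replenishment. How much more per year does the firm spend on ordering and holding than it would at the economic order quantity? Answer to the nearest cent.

Annual demand D = 860 × 50 = 43,000.
EOQ = √(2DS/H) = √(2 × 43,000 × 344 / 3.09) ≈ 3094.21.
Cost at Q* = (D/Q*)S + (Q*/2)H = √(2DSH) ≈ £9,561.10.
Cost at Q = 1,800: (43,000/1,800)×344 + (1,800/2)×3.09 = £8,217.78 + £2,781.00 = £10,998.78.
Excess = £10,998.78 − £9,561.10 = £1,437.68.

Extra cost ≈ £1,437.68 per year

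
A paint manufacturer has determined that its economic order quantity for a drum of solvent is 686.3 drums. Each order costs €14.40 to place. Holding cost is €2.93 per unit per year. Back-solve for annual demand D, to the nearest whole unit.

The basic EOQ model gives Q* = √(2DS/H); rearrange for the unknown.
From Q* = √(2DS/H): D = Q*²H / (2S) = 686.3² × 2.93 / (2 × 14.4) = 47918.491.

D ≈ 47,918 drums per year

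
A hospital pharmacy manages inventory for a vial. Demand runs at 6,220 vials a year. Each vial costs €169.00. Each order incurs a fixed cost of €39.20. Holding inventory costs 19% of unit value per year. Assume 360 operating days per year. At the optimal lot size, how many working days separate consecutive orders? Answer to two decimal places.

Holding cost H = 0.19 × €169.00 = €32.1100 per unit per year.
The optimal lot size = √(2DS/H) = √(2 × 6,220 × 39.2 / 32.11) ≈ 123.23.
Cycle time = Q*/D × 360 = 123.23 / 6,220 × 360 ≈ 7.133 days.

T ≈ 7.13 days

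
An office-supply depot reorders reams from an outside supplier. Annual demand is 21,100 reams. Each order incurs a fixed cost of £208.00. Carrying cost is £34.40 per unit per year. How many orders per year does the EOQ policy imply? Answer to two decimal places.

N ≈ 41.77 orders per year

EOQ = √(2DS/H) = √(2 × 21,100 × 208 / 34.4) ≈ 505.14.
Orders per year = D / Q* = 21,100 / 505.14 ≈ 41.771.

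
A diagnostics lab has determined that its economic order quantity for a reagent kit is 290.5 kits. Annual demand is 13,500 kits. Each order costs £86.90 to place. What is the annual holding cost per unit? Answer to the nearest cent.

H ≈ £27.80

The basic EOQ model gives Q* = √(2DS/H); rearrange for the unknown.
From Q* = √(2DS/H): H = 2DS / Q*² = 2 × 13,500 × 86.9 / 290.5² = 27.8030.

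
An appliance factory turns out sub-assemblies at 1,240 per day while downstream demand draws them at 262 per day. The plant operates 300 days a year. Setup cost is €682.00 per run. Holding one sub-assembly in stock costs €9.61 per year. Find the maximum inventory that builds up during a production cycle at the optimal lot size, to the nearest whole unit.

I_max ≈ 2,966 sub-assemblies

Annual demand D = 262 × 300 = 78,600.
Production build-up factor (1 − d/p) = 1 − 262/1,240 = 0.7887.
Q* = √(2DS / (H(1 − d/p))) = √(2 × 78,600 × 682 / (9.61 × 0.7887)).
= √(107,210,400 / 7.5795) ≈ 3760.955.
Maximum inventory = Q*(1 − d/p) = 3760.955 × 0.7887 ≈ 2966.302.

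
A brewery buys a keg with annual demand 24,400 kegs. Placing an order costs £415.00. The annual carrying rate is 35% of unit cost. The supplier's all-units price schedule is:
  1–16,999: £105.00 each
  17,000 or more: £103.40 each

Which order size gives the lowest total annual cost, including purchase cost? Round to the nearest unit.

Q* ≈ 742 kegs

Holding cost per unit per year at price C is H = 0.35·C.
For each price level, check whether its EOQ is feasible; otherwise the best quantity at that price is the breakpoint.
EOQ at £105.00 = 742.3 (feasible in tier 1): TC = 24,400×£105.00 + (24,400/742.3)×415 + (742.3/2)×0.35×£105.00 = £2,589,281.15.
EOQ at £103.40 = 748.1 < 17000, so use break Q=17000: TC = 24,400×£103.40 + (24,400/17000.0)×415 + (17000.0/2)×0.35×£103.40 = £2,831,170.65.
Lowest total cost is £2,589,281.15 at Q = 742.3.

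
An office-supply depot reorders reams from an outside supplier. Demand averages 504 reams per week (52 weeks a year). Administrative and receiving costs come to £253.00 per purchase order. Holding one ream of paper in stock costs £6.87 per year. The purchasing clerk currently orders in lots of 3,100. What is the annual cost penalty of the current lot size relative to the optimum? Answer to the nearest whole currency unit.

Extra cost ≈ £3,243 per year

Annual demand D = 504 × 52 = 26,208.
EOQ = √(2DS/H) = √(2 × 26,208 × 253 / 6.87) ≈ 1389.36.
Cost at Q* = (D/Q*)S + (Q*/2)H = √(2DSH) ≈ £9,544.88.
Cost at Q = 3,100: (26,208/3,100)×253 + (3,100/2)×6.87 = £2,138.91 + £10,648.50 = £12,787.41.
Excess = £12,787.41 − £9,544.88 = £3,242.53.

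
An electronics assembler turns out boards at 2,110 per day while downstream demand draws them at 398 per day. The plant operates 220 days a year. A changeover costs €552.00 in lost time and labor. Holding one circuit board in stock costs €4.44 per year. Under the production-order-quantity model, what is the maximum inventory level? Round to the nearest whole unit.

I_max ≈ 4,203 boards

Annual demand D = 398 × 220 = 87,560.
Production build-up factor (1 − d/p) = 1 − 398/2,110 = 0.8114.
Q* = √(2DS / (H(1 − d/p))) = √(2 × 87,560 × 552 / (4.44 × 0.8114)).
= √(96,666,240 / 3.6025) ≈ 5180.066.
Maximum inventory = Q*(1 − d/p) = 5180.066 × 0.8114 ≈ 4202.973.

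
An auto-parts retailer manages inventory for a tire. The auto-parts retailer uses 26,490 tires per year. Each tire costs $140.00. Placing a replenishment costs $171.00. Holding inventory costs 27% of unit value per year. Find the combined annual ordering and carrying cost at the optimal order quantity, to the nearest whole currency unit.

TC* ≈ $18,505

Holding cost H = 0.27 × $140.00 = $37.8000 per unit per year.
The optimal lot size = √(2DS/H) = √(2 × 26,490 × 171 / 37.8) ≈ 489.56.
At Q*, ordering cost (D/Q*)S equals holding cost (Q*/2)H, each = √(DSH/2).
Minimum total = √(2DSH) = √(2 × 26,490 × 171 × 37.8) ≈ 18505.462.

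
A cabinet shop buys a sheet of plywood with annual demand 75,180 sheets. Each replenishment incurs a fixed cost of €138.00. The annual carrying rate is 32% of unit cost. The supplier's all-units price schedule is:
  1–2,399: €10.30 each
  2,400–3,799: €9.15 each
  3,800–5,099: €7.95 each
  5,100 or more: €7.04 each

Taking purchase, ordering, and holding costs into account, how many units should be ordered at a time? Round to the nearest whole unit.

Holding cost per unit per year at price C is H = 0.32·C.
For each price level, check whether its EOQ is feasible; otherwise the best quantity at that price is the breakpoint.
Tier 1 (€10.30): EOQ = 2509.1 exceeds tier's upper bound 2399, so this tier is dominated.
EOQ at €9.15 = 2662.1 (feasible in tier 2): TC = 75,180×€9.15 + (75,180/2662.1)×138 + (2662.1/2)×0.32×€9.15 = €695,691.55.
EOQ at €7.95 = 2855.9 < 3800, so use break Q=3800: TC = 75,180×€7.95 + (75,180/3800.0)×138 + (3800.0/2)×0.32×€7.95 = €605,244.82.
EOQ at €7.04 = 3034.9 < 5100, so use break Q=5100: TC = 75,180×€7.04 + (75,180/5100.0)×138 + (5100.0/2)×0.32×€7.04 = €537,046.12.
Lowest total cost is €537,046.12 at Q = 5100.0.

Q* ≈ 5,100 sheets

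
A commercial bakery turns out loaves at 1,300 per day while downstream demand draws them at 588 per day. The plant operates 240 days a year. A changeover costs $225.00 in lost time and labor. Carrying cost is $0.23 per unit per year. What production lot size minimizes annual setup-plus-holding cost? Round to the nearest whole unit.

Q* ≈ 22,453 loaves

Annual demand D = 588 × 240 = 141,120.
Production build-up factor (1 − d/p) = 1 − 588/1,300 = 0.5477.
Q* = √(2DS / (H(1 − d/p))) = √(2 × 141,120 × 225 / (0.23 × 0.5477)).
= √(63,504,000 / 0.126) ≈ 22452.686.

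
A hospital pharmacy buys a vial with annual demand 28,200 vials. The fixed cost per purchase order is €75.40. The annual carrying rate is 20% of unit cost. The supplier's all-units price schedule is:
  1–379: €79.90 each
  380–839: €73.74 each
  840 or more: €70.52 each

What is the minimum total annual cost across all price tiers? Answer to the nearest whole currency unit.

Holding cost per unit per year at price C is H = 0.20·C.
Candidates are each tier's EOQ (if it falls in that tier) and each price-break quantity.
Tier 1 (€79.90): EOQ = 515.9 exceeds tier's upper bound 379, so this tier is dominated.
EOQ at €73.74 = 537.0 (feasible in tier 2): TC = 28,200×€73.74 + (28,200/537.0)×75.4 + (537.0/2)×0.20×€73.74 = €2,087,387.39.
EOQ at €70.52 = 549.1 < 840, so use break Q=840: TC = 28,200×€70.52 + (28,200/840.0)×75.4 + (840.0/2)×0.20×€70.52 = €1,997,118.97.
Lowest total cost among the candidates is at Q = 840.0.

TC* ≈ €1,997,119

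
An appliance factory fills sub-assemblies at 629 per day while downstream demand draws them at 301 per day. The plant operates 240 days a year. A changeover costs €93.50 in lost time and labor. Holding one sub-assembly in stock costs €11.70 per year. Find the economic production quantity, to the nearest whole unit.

Q* ≈ 1,488 sub-assemblies

Annual demand D = 301 × 240 = 72,240.
Production build-up factor (1 − d/p) = 1 − 301/629 = 0.5215.
Q* = √(2DS / (H(1 − d/p))) = √(2 × 72,240 × 93.5 / (11.7 × 0.5215)).
= √(13,508,880 / 6.1011) ≈ 1488.008.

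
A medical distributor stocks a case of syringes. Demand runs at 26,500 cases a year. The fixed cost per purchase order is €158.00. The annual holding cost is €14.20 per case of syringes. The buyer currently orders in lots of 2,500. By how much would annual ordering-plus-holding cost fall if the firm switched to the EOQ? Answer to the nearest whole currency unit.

Extra cost ≈ €8,520 per year

EOQ = √(2DS/H) = √(2 × 26,500 × 158 / 14.2) ≈ 767.93.
Cost at Q* = (D/Q*)S + (Q*/2)H = √(2DSH) ≈ €10,904.62.
Cost at Q = 2,500: (26,500/2,500)×158 + (2,500/2)×14.2 = €1,674.80 + €17,750.00 = €19,424.80.
Excess = €19,424.80 − €10,904.62 = €8,520.18.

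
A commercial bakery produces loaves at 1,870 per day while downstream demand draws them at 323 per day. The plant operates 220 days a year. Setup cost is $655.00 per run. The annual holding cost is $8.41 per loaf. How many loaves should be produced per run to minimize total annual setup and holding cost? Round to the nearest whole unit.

Q* ≈ 3,658 loaves

Annual demand D = 323 × 220 = 71,060.
Production build-up factor (1 − d/p) = 1 − 323/1,870 = 0.8273.
Q* = √(2DS / (H(1 − d/p))) = √(2 × 71,060 × 655 / (8.41 × 0.8273)).
= √(93,088,600 / 6.9574) ≈ 3657.850.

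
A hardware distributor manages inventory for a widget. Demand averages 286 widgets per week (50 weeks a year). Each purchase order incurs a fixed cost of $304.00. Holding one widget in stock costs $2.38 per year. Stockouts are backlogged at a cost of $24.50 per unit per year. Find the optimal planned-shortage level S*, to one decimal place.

S* ≈ 177.3 widgets

Annual demand D = 286 × 50 = 14,300.
With planned backorders, Q* = √(2DS/H) · √((H+B)/B).
√(2DS/H) = √(2 × 14,300 × 304 / 2.38) = 1911.311.
√((H+B)/B) = √((2.38+24.5)/24.5) = 1.0474.
Q* ≈ 2001.995.
S* = Q* · H/(H+B) = 2001.995 × 2.38/26.88 ≈ 177.260.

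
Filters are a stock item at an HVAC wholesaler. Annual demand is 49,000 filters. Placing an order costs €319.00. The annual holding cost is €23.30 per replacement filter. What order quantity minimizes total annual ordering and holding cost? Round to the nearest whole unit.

Q* ≈ 1,158 filters

EOQ = √(2DS / H) = √(2 × 49,000 × 319 / 23.3).
= √(31,262,000 / 23.3) = √1,341,716.7382 ≈ 1158.325.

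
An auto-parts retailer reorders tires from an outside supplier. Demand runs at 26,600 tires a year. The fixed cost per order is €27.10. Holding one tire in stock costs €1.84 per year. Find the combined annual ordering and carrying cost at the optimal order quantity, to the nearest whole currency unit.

TC* ≈ €1,629

Q* = √(2DS/H) = √(2 × 26,600 × 27.1 / 1.84) ≈ 885.18.
At the optimum the two cost components are equal, so total cost = 2·(Q*/2)H = Q*·H.
Minimum total = √(2DSH) = √(2 × 26,600 × 27.1 × 1.84) ≈ 1628.731.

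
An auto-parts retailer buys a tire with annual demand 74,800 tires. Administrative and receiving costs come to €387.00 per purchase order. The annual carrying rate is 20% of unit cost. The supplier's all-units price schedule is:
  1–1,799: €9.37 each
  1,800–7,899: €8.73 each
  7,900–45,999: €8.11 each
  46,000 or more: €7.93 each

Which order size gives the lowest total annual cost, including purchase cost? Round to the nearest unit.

Q* ≈ 7,900 tires

Holding cost per unit per year at price C is H = 0.20·C.
Candidates are each tier's EOQ (if it falls in that tier) and each price-break quantity.
Tier 1 (€9.37): EOQ = 5558.2 exceeds tier's upper bound 1799, so this tier is dominated.
EOQ at €8.73 = 5758.4 (feasible in tier 2): TC = 74,800×€8.73 + (74,800/5758.4)×387 + (5758.4/2)×0.20×€8.73 = €663,058.10.
EOQ at €8.11 = 5974.4 < 7900, so use break Q=7900: TC = 74,800×€8.11 + (74,800/7900.0)×387 + (7900.0/2)×0.20×€8.11 = €616,699.15.
EOQ at €7.93 = 6041.8 < 46000, so use break Q=46000: TC = 74,800×€7.93 + (74,800/46000.0)×387 + (46000.0/2)×0.20×€7.93 = €630,271.30.
Lowest total cost is €616,699.15 at Q = 7900.0.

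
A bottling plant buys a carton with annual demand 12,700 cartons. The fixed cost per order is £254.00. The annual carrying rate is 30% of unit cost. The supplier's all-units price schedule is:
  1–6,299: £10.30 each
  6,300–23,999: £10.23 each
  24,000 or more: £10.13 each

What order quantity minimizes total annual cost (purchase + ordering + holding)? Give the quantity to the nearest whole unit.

Holding cost per unit per year at price C is H = 0.30·C.
For each price level, check whether its EOQ is feasible; otherwise the best quantity at that price is the breakpoint.
EOQ at £10.30 = 1445.0 (feasible in tier 1): TC = 12,700×£10.30 + (12,700/1445.0)×254 + (1445.0/2)×0.30×£10.30 = £135,274.91.
EOQ at £10.23 = 1449.9 < 6300, so use break Q=6300: TC = 12,700×£10.23 + (12,700/6300.0)×254 + (6300.0/2)×0.30×£10.23 = £140,100.38.
EOQ at £10.13 = 1457.0 < 24000, so use break Q=24000: TC = 12,700×£10.13 + (12,700/24000.0)×254 + (24000.0/2)×0.30×£10.13 = £165,253.41.
Lowest total cost is £135,274.91 at Q = 1445.0.

Q* ≈ 1,445 cartons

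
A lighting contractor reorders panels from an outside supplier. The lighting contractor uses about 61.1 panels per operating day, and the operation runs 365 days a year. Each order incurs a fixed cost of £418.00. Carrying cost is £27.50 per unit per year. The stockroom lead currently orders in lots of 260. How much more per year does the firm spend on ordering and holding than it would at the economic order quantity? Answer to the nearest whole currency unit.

Extra cost ≈ £16,786 per year

Annual demand D = 61.1 × 365 = 22,301.5.
EOQ = √(2DS/H) = √(2 × 22,301.5 × 418 / 27.5) ≈ 823.39.
Cost at Q* = (D/Q*)S + (Q*/2)H = √(2DSH) ≈ £22,643.13.
Cost at Q = 260: (22,301.5/260)×418 + (260/2)×27.5 = £35,853.95 + £3,575.00 = £39,428.95.
Excess = £39,428.95 − £22,643.13 = £16,785.82.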